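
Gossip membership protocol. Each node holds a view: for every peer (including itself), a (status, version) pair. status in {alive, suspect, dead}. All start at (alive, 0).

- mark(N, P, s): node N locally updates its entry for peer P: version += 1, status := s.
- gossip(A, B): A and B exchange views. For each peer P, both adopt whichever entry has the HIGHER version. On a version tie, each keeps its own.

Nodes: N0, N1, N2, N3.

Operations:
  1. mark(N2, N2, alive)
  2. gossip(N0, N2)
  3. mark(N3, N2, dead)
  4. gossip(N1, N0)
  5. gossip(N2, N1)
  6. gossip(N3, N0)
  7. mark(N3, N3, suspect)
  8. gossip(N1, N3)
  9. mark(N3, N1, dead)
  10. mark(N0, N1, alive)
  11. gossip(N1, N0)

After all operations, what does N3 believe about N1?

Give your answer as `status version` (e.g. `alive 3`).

Answer: dead 1

Derivation:
Op 1: N2 marks N2=alive -> (alive,v1)
Op 2: gossip N0<->N2 -> N0.N0=(alive,v0) N0.N1=(alive,v0) N0.N2=(alive,v1) N0.N3=(alive,v0) | N2.N0=(alive,v0) N2.N1=(alive,v0) N2.N2=(alive,v1) N2.N3=(alive,v0)
Op 3: N3 marks N2=dead -> (dead,v1)
Op 4: gossip N1<->N0 -> N1.N0=(alive,v0) N1.N1=(alive,v0) N1.N2=(alive,v1) N1.N3=(alive,v0) | N0.N0=(alive,v0) N0.N1=(alive,v0) N0.N2=(alive,v1) N0.N3=(alive,v0)
Op 5: gossip N2<->N1 -> N2.N0=(alive,v0) N2.N1=(alive,v0) N2.N2=(alive,v1) N2.N3=(alive,v0) | N1.N0=(alive,v0) N1.N1=(alive,v0) N1.N2=(alive,v1) N1.N3=(alive,v0)
Op 6: gossip N3<->N0 -> N3.N0=(alive,v0) N3.N1=(alive,v0) N3.N2=(dead,v1) N3.N3=(alive,v0) | N0.N0=(alive,v0) N0.N1=(alive,v0) N0.N2=(alive,v1) N0.N3=(alive,v0)
Op 7: N3 marks N3=suspect -> (suspect,v1)
Op 8: gossip N1<->N3 -> N1.N0=(alive,v0) N1.N1=(alive,v0) N1.N2=(alive,v1) N1.N3=(suspect,v1) | N3.N0=(alive,v0) N3.N1=(alive,v0) N3.N2=(dead,v1) N3.N3=(suspect,v1)
Op 9: N3 marks N1=dead -> (dead,v1)
Op 10: N0 marks N1=alive -> (alive,v1)
Op 11: gossip N1<->N0 -> N1.N0=(alive,v0) N1.N1=(alive,v1) N1.N2=(alive,v1) N1.N3=(suspect,v1) | N0.N0=(alive,v0) N0.N1=(alive,v1) N0.N2=(alive,v1) N0.N3=(suspect,v1)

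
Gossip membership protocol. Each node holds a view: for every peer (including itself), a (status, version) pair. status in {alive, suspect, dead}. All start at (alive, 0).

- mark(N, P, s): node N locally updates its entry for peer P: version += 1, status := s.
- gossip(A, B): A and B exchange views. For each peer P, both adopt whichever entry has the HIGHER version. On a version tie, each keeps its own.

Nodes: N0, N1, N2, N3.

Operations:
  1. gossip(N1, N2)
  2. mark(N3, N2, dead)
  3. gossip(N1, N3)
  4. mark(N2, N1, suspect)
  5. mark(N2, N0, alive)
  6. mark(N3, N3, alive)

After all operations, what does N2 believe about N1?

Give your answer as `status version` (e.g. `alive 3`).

Answer: suspect 1

Derivation:
Op 1: gossip N1<->N2 -> N1.N0=(alive,v0) N1.N1=(alive,v0) N1.N2=(alive,v0) N1.N3=(alive,v0) | N2.N0=(alive,v0) N2.N1=(alive,v0) N2.N2=(alive,v0) N2.N3=(alive,v0)
Op 2: N3 marks N2=dead -> (dead,v1)
Op 3: gossip N1<->N3 -> N1.N0=(alive,v0) N1.N1=(alive,v0) N1.N2=(dead,v1) N1.N3=(alive,v0) | N3.N0=(alive,v0) N3.N1=(alive,v0) N3.N2=(dead,v1) N3.N3=(alive,v0)
Op 4: N2 marks N1=suspect -> (suspect,v1)
Op 5: N2 marks N0=alive -> (alive,v1)
Op 6: N3 marks N3=alive -> (alive,v1)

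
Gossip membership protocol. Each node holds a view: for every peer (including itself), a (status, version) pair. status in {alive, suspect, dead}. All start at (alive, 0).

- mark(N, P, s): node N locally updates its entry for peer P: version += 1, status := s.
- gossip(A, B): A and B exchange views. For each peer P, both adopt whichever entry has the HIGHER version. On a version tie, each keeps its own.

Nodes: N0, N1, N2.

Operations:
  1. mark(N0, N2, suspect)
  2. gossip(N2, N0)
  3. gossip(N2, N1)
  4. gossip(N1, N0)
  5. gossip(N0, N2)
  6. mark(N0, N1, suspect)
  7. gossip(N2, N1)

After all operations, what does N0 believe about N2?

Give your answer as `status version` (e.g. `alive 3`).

Op 1: N0 marks N2=suspect -> (suspect,v1)
Op 2: gossip N2<->N0 -> N2.N0=(alive,v0) N2.N1=(alive,v0) N2.N2=(suspect,v1) | N0.N0=(alive,v0) N0.N1=(alive,v0) N0.N2=(suspect,v1)
Op 3: gossip N2<->N1 -> N2.N0=(alive,v0) N2.N1=(alive,v0) N2.N2=(suspect,v1) | N1.N0=(alive,v0) N1.N1=(alive,v0) N1.N2=(suspect,v1)
Op 4: gossip N1<->N0 -> N1.N0=(alive,v0) N1.N1=(alive,v0) N1.N2=(suspect,v1) | N0.N0=(alive,v0) N0.N1=(alive,v0) N0.N2=(suspect,v1)
Op 5: gossip N0<->N2 -> N0.N0=(alive,v0) N0.N1=(alive,v0) N0.N2=(suspect,v1) | N2.N0=(alive,v0) N2.N1=(alive,v0) N2.N2=(suspect,v1)
Op 6: N0 marks N1=suspect -> (suspect,v1)
Op 7: gossip N2<->N1 -> N2.N0=(alive,v0) N2.N1=(alive,v0) N2.N2=(suspect,v1) | N1.N0=(alive,v0) N1.N1=(alive,v0) N1.N2=(suspect,v1)

Answer: suspect 1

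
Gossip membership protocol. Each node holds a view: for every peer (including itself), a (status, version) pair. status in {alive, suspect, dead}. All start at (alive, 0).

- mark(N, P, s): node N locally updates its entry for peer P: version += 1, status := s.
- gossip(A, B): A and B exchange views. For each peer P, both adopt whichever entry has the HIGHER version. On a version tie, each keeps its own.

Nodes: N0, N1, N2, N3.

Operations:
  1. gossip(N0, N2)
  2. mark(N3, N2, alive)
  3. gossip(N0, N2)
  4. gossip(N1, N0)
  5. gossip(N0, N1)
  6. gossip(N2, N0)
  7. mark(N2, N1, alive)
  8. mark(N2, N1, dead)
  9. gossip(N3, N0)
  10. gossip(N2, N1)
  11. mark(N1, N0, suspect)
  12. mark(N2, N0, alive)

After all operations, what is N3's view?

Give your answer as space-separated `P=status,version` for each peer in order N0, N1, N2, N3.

Op 1: gossip N0<->N2 -> N0.N0=(alive,v0) N0.N1=(alive,v0) N0.N2=(alive,v0) N0.N3=(alive,v0) | N2.N0=(alive,v0) N2.N1=(alive,v0) N2.N2=(alive,v0) N2.N3=(alive,v0)
Op 2: N3 marks N2=alive -> (alive,v1)
Op 3: gossip N0<->N2 -> N0.N0=(alive,v0) N0.N1=(alive,v0) N0.N2=(alive,v0) N0.N3=(alive,v0) | N2.N0=(alive,v0) N2.N1=(alive,v0) N2.N2=(alive,v0) N2.N3=(alive,v0)
Op 4: gossip N1<->N0 -> N1.N0=(alive,v0) N1.N1=(alive,v0) N1.N2=(alive,v0) N1.N3=(alive,v0) | N0.N0=(alive,v0) N0.N1=(alive,v0) N0.N2=(alive,v0) N0.N3=(alive,v0)
Op 5: gossip N0<->N1 -> N0.N0=(alive,v0) N0.N1=(alive,v0) N0.N2=(alive,v0) N0.N3=(alive,v0) | N1.N0=(alive,v0) N1.N1=(alive,v0) N1.N2=(alive,v0) N1.N3=(alive,v0)
Op 6: gossip N2<->N0 -> N2.N0=(alive,v0) N2.N1=(alive,v0) N2.N2=(alive,v0) N2.N3=(alive,v0) | N0.N0=(alive,v0) N0.N1=(alive,v0) N0.N2=(alive,v0) N0.N3=(alive,v0)
Op 7: N2 marks N1=alive -> (alive,v1)
Op 8: N2 marks N1=dead -> (dead,v2)
Op 9: gossip N3<->N0 -> N3.N0=(alive,v0) N3.N1=(alive,v0) N3.N2=(alive,v1) N3.N3=(alive,v0) | N0.N0=(alive,v0) N0.N1=(alive,v0) N0.N2=(alive,v1) N0.N3=(alive,v0)
Op 10: gossip N2<->N1 -> N2.N0=(alive,v0) N2.N1=(dead,v2) N2.N2=(alive,v0) N2.N3=(alive,v0) | N1.N0=(alive,v0) N1.N1=(dead,v2) N1.N2=(alive,v0) N1.N3=(alive,v0)
Op 11: N1 marks N0=suspect -> (suspect,v1)
Op 12: N2 marks N0=alive -> (alive,v1)

Answer: N0=alive,0 N1=alive,0 N2=alive,1 N3=alive,0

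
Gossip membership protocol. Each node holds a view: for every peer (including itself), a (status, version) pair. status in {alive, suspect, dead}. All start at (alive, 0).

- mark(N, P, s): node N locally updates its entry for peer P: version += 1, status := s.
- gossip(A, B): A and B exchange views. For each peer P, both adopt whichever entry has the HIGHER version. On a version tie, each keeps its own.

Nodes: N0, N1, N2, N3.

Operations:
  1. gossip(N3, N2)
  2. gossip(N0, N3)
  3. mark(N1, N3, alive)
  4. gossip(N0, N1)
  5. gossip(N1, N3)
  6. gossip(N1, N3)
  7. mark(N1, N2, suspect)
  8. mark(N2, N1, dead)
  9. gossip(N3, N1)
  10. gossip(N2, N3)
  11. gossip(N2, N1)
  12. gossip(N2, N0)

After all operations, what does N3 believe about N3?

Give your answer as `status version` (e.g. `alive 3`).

Op 1: gossip N3<->N2 -> N3.N0=(alive,v0) N3.N1=(alive,v0) N3.N2=(alive,v0) N3.N3=(alive,v0) | N2.N0=(alive,v0) N2.N1=(alive,v0) N2.N2=(alive,v0) N2.N3=(alive,v0)
Op 2: gossip N0<->N3 -> N0.N0=(alive,v0) N0.N1=(alive,v0) N0.N2=(alive,v0) N0.N3=(alive,v0) | N3.N0=(alive,v0) N3.N1=(alive,v0) N3.N2=(alive,v0) N3.N3=(alive,v0)
Op 3: N1 marks N3=alive -> (alive,v1)
Op 4: gossip N0<->N1 -> N0.N0=(alive,v0) N0.N1=(alive,v0) N0.N2=(alive,v0) N0.N3=(alive,v1) | N1.N0=(alive,v0) N1.N1=(alive,v0) N1.N2=(alive,v0) N1.N3=(alive,v1)
Op 5: gossip N1<->N3 -> N1.N0=(alive,v0) N1.N1=(alive,v0) N1.N2=(alive,v0) N1.N3=(alive,v1) | N3.N0=(alive,v0) N3.N1=(alive,v0) N3.N2=(alive,v0) N3.N3=(alive,v1)
Op 6: gossip N1<->N3 -> N1.N0=(alive,v0) N1.N1=(alive,v0) N1.N2=(alive,v0) N1.N3=(alive,v1) | N3.N0=(alive,v0) N3.N1=(alive,v0) N3.N2=(alive,v0) N3.N3=(alive,v1)
Op 7: N1 marks N2=suspect -> (suspect,v1)
Op 8: N2 marks N1=dead -> (dead,v1)
Op 9: gossip N3<->N1 -> N3.N0=(alive,v0) N3.N1=(alive,v0) N3.N2=(suspect,v1) N3.N3=(alive,v1) | N1.N0=(alive,v0) N1.N1=(alive,v0) N1.N2=(suspect,v1) N1.N3=(alive,v1)
Op 10: gossip N2<->N3 -> N2.N0=(alive,v0) N2.N1=(dead,v1) N2.N2=(suspect,v1) N2.N3=(alive,v1) | N3.N0=(alive,v0) N3.N1=(dead,v1) N3.N2=(suspect,v1) N3.N3=(alive,v1)
Op 11: gossip N2<->N1 -> N2.N0=(alive,v0) N2.N1=(dead,v1) N2.N2=(suspect,v1) N2.N3=(alive,v1) | N1.N0=(alive,v0) N1.N1=(dead,v1) N1.N2=(suspect,v1) N1.N3=(alive,v1)
Op 12: gossip N2<->N0 -> N2.N0=(alive,v0) N2.N1=(dead,v1) N2.N2=(suspect,v1) N2.N3=(alive,v1) | N0.N0=(alive,v0) N0.N1=(dead,v1) N0.N2=(suspect,v1) N0.N3=(alive,v1)

Answer: alive 1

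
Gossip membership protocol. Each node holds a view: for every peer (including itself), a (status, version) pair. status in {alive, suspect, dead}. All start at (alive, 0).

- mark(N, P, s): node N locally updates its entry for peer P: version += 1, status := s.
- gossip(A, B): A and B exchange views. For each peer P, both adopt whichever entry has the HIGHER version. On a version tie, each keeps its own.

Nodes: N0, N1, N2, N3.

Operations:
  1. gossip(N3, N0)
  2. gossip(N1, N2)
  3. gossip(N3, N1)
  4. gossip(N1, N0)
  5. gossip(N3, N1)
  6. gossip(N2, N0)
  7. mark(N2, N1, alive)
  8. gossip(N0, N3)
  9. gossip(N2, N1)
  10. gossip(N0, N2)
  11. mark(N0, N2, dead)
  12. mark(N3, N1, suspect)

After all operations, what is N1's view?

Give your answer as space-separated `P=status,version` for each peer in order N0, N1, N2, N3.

Op 1: gossip N3<->N0 -> N3.N0=(alive,v0) N3.N1=(alive,v0) N3.N2=(alive,v0) N3.N3=(alive,v0) | N0.N0=(alive,v0) N0.N1=(alive,v0) N0.N2=(alive,v0) N0.N3=(alive,v0)
Op 2: gossip N1<->N2 -> N1.N0=(alive,v0) N1.N1=(alive,v0) N1.N2=(alive,v0) N1.N3=(alive,v0) | N2.N0=(alive,v0) N2.N1=(alive,v0) N2.N2=(alive,v0) N2.N3=(alive,v0)
Op 3: gossip N3<->N1 -> N3.N0=(alive,v0) N3.N1=(alive,v0) N3.N2=(alive,v0) N3.N3=(alive,v0) | N1.N0=(alive,v0) N1.N1=(alive,v0) N1.N2=(alive,v0) N1.N3=(alive,v0)
Op 4: gossip N1<->N0 -> N1.N0=(alive,v0) N1.N1=(alive,v0) N1.N2=(alive,v0) N1.N3=(alive,v0) | N0.N0=(alive,v0) N0.N1=(alive,v0) N0.N2=(alive,v0) N0.N3=(alive,v0)
Op 5: gossip N3<->N1 -> N3.N0=(alive,v0) N3.N1=(alive,v0) N3.N2=(alive,v0) N3.N3=(alive,v0) | N1.N0=(alive,v0) N1.N1=(alive,v0) N1.N2=(alive,v0) N1.N3=(alive,v0)
Op 6: gossip N2<->N0 -> N2.N0=(alive,v0) N2.N1=(alive,v0) N2.N2=(alive,v0) N2.N3=(alive,v0) | N0.N0=(alive,v0) N0.N1=(alive,v0) N0.N2=(alive,v0) N0.N3=(alive,v0)
Op 7: N2 marks N1=alive -> (alive,v1)
Op 8: gossip N0<->N3 -> N0.N0=(alive,v0) N0.N1=(alive,v0) N0.N2=(alive,v0) N0.N3=(alive,v0) | N3.N0=(alive,v0) N3.N1=(alive,v0) N3.N2=(alive,v0) N3.N3=(alive,v0)
Op 9: gossip N2<->N1 -> N2.N0=(alive,v0) N2.N1=(alive,v1) N2.N2=(alive,v0) N2.N3=(alive,v0) | N1.N0=(alive,v0) N1.N1=(alive,v1) N1.N2=(alive,v0) N1.N3=(alive,v0)
Op 10: gossip N0<->N2 -> N0.N0=(alive,v0) N0.N1=(alive,v1) N0.N2=(alive,v0) N0.N3=(alive,v0) | N2.N0=(alive,v0) N2.N1=(alive,v1) N2.N2=(alive,v0) N2.N3=(alive,v0)
Op 11: N0 marks N2=dead -> (dead,v1)
Op 12: N3 marks N1=suspect -> (suspect,v1)

Answer: N0=alive,0 N1=alive,1 N2=alive,0 N3=alive,0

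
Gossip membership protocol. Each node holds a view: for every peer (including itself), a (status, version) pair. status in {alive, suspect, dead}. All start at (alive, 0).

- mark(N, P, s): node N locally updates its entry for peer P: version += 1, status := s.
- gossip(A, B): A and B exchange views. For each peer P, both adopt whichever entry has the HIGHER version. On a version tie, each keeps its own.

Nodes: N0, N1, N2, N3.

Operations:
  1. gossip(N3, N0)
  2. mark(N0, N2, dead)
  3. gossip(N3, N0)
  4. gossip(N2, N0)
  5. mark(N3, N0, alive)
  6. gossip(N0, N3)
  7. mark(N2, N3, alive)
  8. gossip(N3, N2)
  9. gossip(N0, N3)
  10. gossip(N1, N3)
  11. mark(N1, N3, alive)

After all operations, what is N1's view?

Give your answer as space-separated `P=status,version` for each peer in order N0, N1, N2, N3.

Answer: N0=alive,1 N1=alive,0 N2=dead,1 N3=alive,2

Derivation:
Op 1: gossip N3<->N0 -> N3.N0=(alive,v0) N3.N1=(alive,v0) N3.N2=(alive,v0) N3.N3=(alive,v0) | N0.N0=(alive,v0) N0.N1=(alive,v0) N0.N2=(alive,v0) N0.N3=(alive,v0)
Op 2: N0 marks N2=dead -> (dead,v1)
Op 3: gossip N3<->N0 -> N3.N0=(alive,v0) N3.N1=(alive,v0) N3.N2=(dead,v1) N3.N3=(alive,v0) | N0.N0=(alive,v0) N0.N1=(alive,v0) N0.N2=(dead,v1) N0.N3=(alive,v0)
Op 4: gossip N2<->N0 -> N2.N0=(alive,v0) N2.N1=(alive,v0) N2.N2=(dead,v1) N2.N3=(alive,v0) | N0.N0=(alive,v0) N0.N1=(alive,v0) N0.N2=(dead,v1) N0.N3=(alive,v0)
Op 5: N3 marks N0=alive -> (alive,v1)
Op 6: gossip N0<->N3 -> N0.N0=(alive,v1) N0.N1=(alive,v0) N0.N2=(dead,v1) N0.N3=(alive,v0) | N3.N0=(alive,v1) N3.N1=(alive,v0) N3.N2=(dead,v1) N3.N3=(alive,v0)
Op 7: N2 marks N3=alive -> (alive,v1)
Op 8: gossip N3<->N2 -> N3.N0=(alive,v1) N3.N1=(alive,v0) N3.N2=(dead,v1) N3.N3=(alive,v1) | N2.N0=(alive,v1) N2.N1=(alive,v0) N2.N2=(dead,v1) N2.N3=(alive,v1)
Op 9: gossip N0<->N3 -> N0.N0=(alive,v1) N0.N1=(alive,v0) N0.N2=(dead,v1) N0.N3=(alive,v1) | N3.N0=(alive,v1) N3.N1=(alive,v0) N3.N2=(dead,v1) N3.N3=(alive,v1)
Op 10: gossip N1<->N3 -> N1.N0=(alive,v1) N1.N1=(alive,v0) N1.N2=(dead,v1) N1.N3=(alive,v1) | N3.N0=(alive,v1) N3.N1=(alive,v0) N3.N2=(dead,v1) N3.N3=(alive,v1)
Op 11: N1 marks N3=alive -> (alive,v2)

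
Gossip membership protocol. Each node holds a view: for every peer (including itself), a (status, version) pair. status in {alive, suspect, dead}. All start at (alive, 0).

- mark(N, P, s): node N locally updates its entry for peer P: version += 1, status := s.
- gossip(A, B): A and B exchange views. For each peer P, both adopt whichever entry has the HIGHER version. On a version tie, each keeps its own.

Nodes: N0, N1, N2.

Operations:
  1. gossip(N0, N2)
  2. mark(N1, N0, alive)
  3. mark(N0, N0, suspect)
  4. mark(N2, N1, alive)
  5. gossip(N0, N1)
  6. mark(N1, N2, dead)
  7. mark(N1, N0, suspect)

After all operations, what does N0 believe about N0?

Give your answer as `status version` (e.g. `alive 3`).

Op 1: gossip N0<->N2 -> N0.N0=(alive,v0) N0.N1=(alive,v0) N0.N2=(alive,v0) | N2.N0=(alive,v0) N2.N1=(alive,v0) N2.N2=(alive,v0)
Op 2: N1 marks N0=alive -> (alive,v1)
Op 3: N0 marks N0=suspect -> (suspect,v1)
Op 4: N2 marks N1=alive -> (alive,v1)
Op 5: gossip N0<->N1 -> N0.N0=(suspect,v1) N0.N1=(alive,v0) N0.N2=(alive,v0) | N1.N0=(alive,v1) N1.N1=(alive,v0) N1.N2=(alive,v0)
Op 6: N1 marks N2=dead -> (dead,v1)
Op 7: N1 marks N0=suspect -> (suspect,v2)

Answer: suspect 1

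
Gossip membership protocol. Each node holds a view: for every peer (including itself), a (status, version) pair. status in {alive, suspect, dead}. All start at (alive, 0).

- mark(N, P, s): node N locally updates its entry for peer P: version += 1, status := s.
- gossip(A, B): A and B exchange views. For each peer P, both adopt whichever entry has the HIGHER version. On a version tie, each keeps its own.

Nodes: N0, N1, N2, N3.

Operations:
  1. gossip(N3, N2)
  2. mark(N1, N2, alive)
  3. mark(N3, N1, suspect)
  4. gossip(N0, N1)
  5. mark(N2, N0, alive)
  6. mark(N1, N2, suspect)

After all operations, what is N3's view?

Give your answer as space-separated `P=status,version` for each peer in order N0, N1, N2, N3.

Op 1: gossip N3<->N2 -> N3.N0=(alive,v0) N3.N1=(alive,v0) N3.N2=(alive,v0) N3.N3=(alive,v0) | N2.N0=(alive,v0) N2.N1=(alive,v0) N2.N2=(alive,v0) N2.N3=(alive,v0)
Op 2: N1 marks N2=alive -> (alive,v1)
Op 3: N3 marks N1=suspect -> (suspect,v1)
Op 4: gossip N0<->N1 -> N0.N0=(alive,v0) N0.N1=(alive,v0) N0.N2=(alive,v1) N0.N3=(alive,v0) | N1.N0=(alive,v0) N1.N1=(alive,v0) N1.N2=(alive,v1) N1.N3=(alive,v0)
Op 5: N2 marks N0=alive -> (alive,v1)
Op 6: N1 marks N2=suspect -> (suspect,v2)

Answer: N0=alive,0 N1=suspect,1 N2=alive,0 N3=alive,0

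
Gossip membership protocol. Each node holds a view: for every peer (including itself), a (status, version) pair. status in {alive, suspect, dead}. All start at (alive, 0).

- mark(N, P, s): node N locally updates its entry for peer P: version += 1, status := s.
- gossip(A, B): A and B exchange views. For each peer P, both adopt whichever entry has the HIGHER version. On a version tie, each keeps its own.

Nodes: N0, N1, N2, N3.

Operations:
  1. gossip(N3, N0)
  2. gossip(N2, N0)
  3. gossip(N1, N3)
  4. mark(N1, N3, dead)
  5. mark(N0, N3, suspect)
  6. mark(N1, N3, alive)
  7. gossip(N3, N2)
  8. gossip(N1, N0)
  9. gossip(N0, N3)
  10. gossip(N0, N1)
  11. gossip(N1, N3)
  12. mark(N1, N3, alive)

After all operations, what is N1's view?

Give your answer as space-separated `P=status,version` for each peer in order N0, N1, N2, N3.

Answer: N0=alive,0 N1=alive,0 N2=alive,0 N3=alive,3

Derivation:
Op 1: gossip N3<->N0 -> N3.N0=(alive,v0) N3.N1=(alive,v0) N3.N2=(alive,v0) N3.N3=(alive,v0) | N0.N0=(alive,v0) N0.N1=(alive,v0) N0.N2=(alive,v0) N0.N3=(alive,v0)
Op 2: gossip N2<->N0 -> N2.N0=(alive,v0) N2.N1=(alive,v0) N2.N2=(alive,v0) N2.N3=(alive,v0) | N0.N0=(alive,v0) N0.N1=(alive,v0) N0.N2=(alive,v0) N0.N3=(alive,v0)
Op 3: gossip N1<->N3 -> N1.N0=(alive,v0) N1.N1=(alive,v0) N1.N2=(alive,v0) N1.N3=(alive,v0) | N3.N0=(alive,v0) N3.N1=(alive,v0) N3.N2=(alive,v0) N3.N3=(alive,v0)
Op 4: N1 marks N3=dead -> (dead,v1)
Op 5: N0 marks N3=suspect -> (suspect,v1)
Op 6: N1 marks N3=alive -> (alive,v2)
Op 7: gossip N3<->N2 -> N3.N0=(alive,v0) N3.N1=(alive,v0) N3.N2=(alive,v0) N3.N3=(alive,v0) | N2.N0=(alive,v0) N2.N1=(alive,v0) N2.N2=(alive,v0) N2.N3=(alive,v0)
Op 8: gossip N1<->N0 -> N1.N0=(alive,v0) N1.N1=(alive,v0) N1.N2=(alive,v0) N1.N3=(alive,v2) | N0.N0=(alive,v0) N0.N1=(alive,v0) N0.N2=(alive,v0) N0.N3=(alive,v2)
Op 9: gossip N0<->N3 -> N0.N0=(alive,v0) N0.N1=(alive,v0) N0.N2=(alive,v0) N0.N3=(alive,v2) | N3.N0=(alive,v0) N3.N1=(alive,v0) N3.N2=(alive,v0) N3.N3=(alive,v2)
Op 10: gossip N0<->N1 -> N0.N0=(alive,v0) N0.N1=(alive,v0) N0.N2=(alive,v0) N0.N3=(alive,v2) | N1.N0=(alive,v0) N1.N1=(alive,v0) N1.N2=(alive,v0) N1.N3=(alive,v2)
Op 11: gossip N1<->N3 -> N1.N0=(alive,v0) N1.N1=(alive,v0) N1.N2=(alive,v0) N1.N3=(alive,v2) | N3.N0=(alive,v0) N3.N1=(alive,v0) N3.N2=(alive,v0) N3.N3=(alive,v2)
Op 12: N1 marks N3=alive -> (alive,v3)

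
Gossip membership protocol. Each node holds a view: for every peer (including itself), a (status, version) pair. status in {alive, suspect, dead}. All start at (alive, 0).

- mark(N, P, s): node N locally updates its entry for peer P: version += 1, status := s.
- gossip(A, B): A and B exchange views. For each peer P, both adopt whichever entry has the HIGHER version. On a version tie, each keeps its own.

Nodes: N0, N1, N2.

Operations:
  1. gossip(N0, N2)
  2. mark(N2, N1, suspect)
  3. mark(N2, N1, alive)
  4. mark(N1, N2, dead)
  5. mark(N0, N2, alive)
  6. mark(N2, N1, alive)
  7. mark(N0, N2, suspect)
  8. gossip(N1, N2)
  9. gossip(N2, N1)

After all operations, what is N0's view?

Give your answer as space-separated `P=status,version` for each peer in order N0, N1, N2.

Op 1: gossip N0<->N2 -> N0.N0=(alive,v0) N0.N1=(alive,v0) N0.N2=(alive,v0) | N2.N0=(alive,v0) N2.N1=(alive,v0) N2.N2=(alive,v0)
Op 2: N2 marks N1=suspect -> (suspect,v1)
Op 3: N2 marks N1=alive -> (alive,v2)
Op 4: N1 marks N2=dead -> (dead,v1)
Op 5: N0 marks N2=alive -> (alive,v1)
Op 6: N2 marks N1=alive -> (alive,v3)
Op 7: N0 marks N2=suspect -> (suspect,v2)
Op 8: gossip N1<->N2 -> N1.N0=(alive,v0) N1.N1=(alive,v3) N1.N2=(dead,v1) | N2.N0=(alive,v0) N2.N1=(alive,v3) N2.N2=(dead,v1)
Op 9: gossip N2<->N1 -> N2.N0=(alive,v0) N2.N1=(alive,v3) N2.N2=(dead,v1) | N1.N0=(alive,v0) N1.N1=(alive,v3) N1.N2=(dead,v1)

Answer: N0=alive,0 N1=alive,0 N2=suspect,2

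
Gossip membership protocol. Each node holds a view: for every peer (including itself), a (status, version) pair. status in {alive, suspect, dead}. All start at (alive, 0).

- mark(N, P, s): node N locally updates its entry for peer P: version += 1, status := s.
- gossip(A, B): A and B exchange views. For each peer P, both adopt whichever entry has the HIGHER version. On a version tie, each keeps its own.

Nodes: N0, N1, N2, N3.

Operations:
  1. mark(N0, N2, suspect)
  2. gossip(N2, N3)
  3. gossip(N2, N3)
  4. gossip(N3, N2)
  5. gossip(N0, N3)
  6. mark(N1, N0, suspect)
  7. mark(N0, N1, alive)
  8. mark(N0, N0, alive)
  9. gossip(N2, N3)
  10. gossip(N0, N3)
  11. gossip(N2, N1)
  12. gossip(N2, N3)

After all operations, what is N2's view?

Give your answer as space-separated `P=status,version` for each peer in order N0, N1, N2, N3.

Answer: N0=suspect,1 N1=alive,1 N2=suspect,1 N3=alive,0

Derivation:
Op 1: N0 marks N2=suspect -> (suspect,v1)
Op 2: gossip N2<->N3 -> N2.N0=(alive,v0) N2.N1=(alive,v0) N2.N2=(alive,v0) N2.N3=(alive,v0) | N3.N0=(alive,v0) N3.N1=(alive,v0) N3.N2=(alive,v0) N3.N3=(alive,v0)
Op 3: gossip N2<->N3 -> N2.N0=(alive,v0) N2.N1=(alive,v0) N2.N2=(alive,v0) N2.N3=(alive,v0) | N3.N0=(alive,v0) N3.N1=(alive,v0) N3.N2=(alive,v0) N3.N3=(alive,v0)
Op 4: gossip N3<->N2 -> N3.N0=(alive,v0) N3.N1=(alive,v0) N3.N2=(alive,v0) N3.N3=(alive,v0) | N2.N0=(alive,v0) N2.N1=(alive,v0) N2.N2=(alive,v0) N2.N3=(alive,v0)
Op 5: gossip N0<->N3 -> N0.N0=(alive,v0) N0.N1=(alive,v0) N0.N2=(suspect,v1) N0.N3=(alive,v0) | N3.N0=(alive,v0) N3.N1=(alive,v0) N3.N2=(suspect,v1) N3.N3=(alive,v0)
Op 6: N1 marks N0=suspect -> (suspect,v1)
Op 7: N0 marks N1=alive -> (alive,v1)
Op 8: N0 marks N0=alive -> (alive,v1)
Op 9: gossip N2<->N3 -> N2.N0=(alive,v0) N2.N1=(alive,v0) N2.N2=(suspect,v1) N2.N3=(alive,v0) | N3.N0=(alive,v0) N3.N1=(alive,v0) N3.N2=(suspect,v1) N3.N3=(alive,v0)
Op 10: gossip N0<->N3 -> N0.N0=(alive,v1) N0.N1=(alive,v1) N0.N2=(suspect,v1) N0.N3=(alive,v0) | N3.N0=(alive,v1) N3.N1=(alive,v1) N3.N2=(suspect,v1) N3.N3=(alive,v0)
Op 11: gossip N2<->N1 -> N2.N0=(suspect,v1) N2.N1=(alive,v0) N2.N2=(suspect,v1) N2.N3=(alive,v0) | N1.N0=(suspect,v1) N1.N1=(alive,v0) N1.N2=(suspect,v1) N1.N3=(alive,v0)
Op 12: gossip N2<->N3 -> N2.N0=(suspect,v1) N2.N1=(alive,v1) N2.N2=(suspect,v1) N2.N3=(alive,v0) | N3.N0=(alive,v1) N3.N1=(alive,v1) N3.N2=(suspect,v1) N3.N3=(alive,v0)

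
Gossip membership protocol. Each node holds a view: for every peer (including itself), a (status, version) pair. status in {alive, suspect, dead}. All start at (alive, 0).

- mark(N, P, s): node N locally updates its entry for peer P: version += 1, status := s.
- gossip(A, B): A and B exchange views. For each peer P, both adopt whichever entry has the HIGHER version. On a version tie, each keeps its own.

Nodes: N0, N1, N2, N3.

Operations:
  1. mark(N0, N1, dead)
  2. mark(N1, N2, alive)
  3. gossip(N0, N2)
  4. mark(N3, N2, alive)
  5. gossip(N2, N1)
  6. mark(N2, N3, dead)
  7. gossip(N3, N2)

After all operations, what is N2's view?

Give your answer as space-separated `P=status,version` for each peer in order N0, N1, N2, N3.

Op 1: N0 marks N1=dead -> (dead,v1)
Op 2: N1 marks N2=alive -> (alive,v1)
Op 3: gossip N0<->N2 -> N0.N0=(alive,v0) N0.N1=(dead,v1) N0.N2=(alive,v0) N0.N3=(alive,v0) | N2.N0=(alive,v0) N2.N1=(dead,v1) N2.N2=(alive,v0) N2.N3=(alive,v0)
Op 4: N3 marks N2=alive -> (alive,v1)
Op 5: gossip N2<->N1 -> N2.N0=(alive,v0) N2.N1=(dead,v1) N2.N2=(alive,v1) N2.N3=(alive,v0) | N1.N0=(alive,v0) N1.N1=(dead,v1) N1.N2=(alive,v1) N1.N3=(alive,v0)
Op 6: N2 marks N3=dead -> (dead,v1)
Op 7: gossip N3<->N2 -> N3.N0=(alive,v0) N3.N1=(dead,v1) N3.N2=(alive,v1) N3.N3=(dead,v1) | N2.N0=(alive,v0) N2.N1=(dead,v1) N2.N2=(alive,v1) N2.N3=(dead,v1)

Answer: N0=alive,0 N1=dead,1 N2=alive,1 N3=dead,1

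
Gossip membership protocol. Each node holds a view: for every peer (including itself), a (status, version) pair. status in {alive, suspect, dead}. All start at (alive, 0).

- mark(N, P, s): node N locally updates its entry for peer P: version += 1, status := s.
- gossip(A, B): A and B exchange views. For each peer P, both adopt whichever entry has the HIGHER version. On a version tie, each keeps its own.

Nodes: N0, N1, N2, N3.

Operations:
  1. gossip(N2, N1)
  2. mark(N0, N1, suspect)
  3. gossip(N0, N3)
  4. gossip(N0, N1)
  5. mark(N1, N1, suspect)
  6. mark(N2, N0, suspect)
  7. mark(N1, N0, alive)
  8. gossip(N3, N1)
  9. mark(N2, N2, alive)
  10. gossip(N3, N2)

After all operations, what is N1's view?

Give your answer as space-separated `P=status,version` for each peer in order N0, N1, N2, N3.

Op 1: gossip N2<->N1 -> N2.N0=(alive,v0) N2.N1=(alive,v0) N2.N2=(alive,v0) N2.N3=(alive,v0) | N1.N0=(alive,v0) N1.N1=(alive,v0) N1.N2=(alive,v0) N1.N3=(alive,v0)
Op 2: N0 marks N1=suspect -> (suspect,v1)
Op 3: gossip N0<->N3 -> N0.N0=(alive,v0) N0.N1=(suspect,v1) N0.N2=(alive,v0) N0.N3=(alive,v0) | N3.N0=(alive,v0) N3.N1=(suspect,v1) N3.N2=(alive,v0) N3.N3=(alive,v0)
Op 4: gossip N0<->N1 -> N0.N0=(alive,v0) N0.N1=(suspect,v1) N0.N2=(alive,v0) N0.N3=(alive,v0) | N1.N0=(alive,v0) N1.N1=(suspect,v1) N1.N2=(alive,v0) N1.N3=(alive,v0)
Op 5: N1 marks N1=suspect -> (suspect,v2)
Op 6: N2 marks N0=suspect -> (suspect,v1)
Op 7: N1 marks N0=alive -> (alive,v1)
Op 8: gossip N3<->N1 -> N3.N0=(alive,v1) N3.N1=(suspect,v2) N3.N2=(alive,v0) N3.N3=(alive,v0) | N1.N0=(alive,v1) N1.N1=(suspect,v2) N1.N2=(alive,v0) N1.N3=(alive,v0)
Op 9: N2 marks N2=alive -> (alive,v1)
Op 10: gossip N3<->N2 -> N3.N0=(alive,v1) N3.N1=(suspect,v2) N3.N2=(alive,v1) N3.N3=(alive,v0) | N2.N0=(suspect,v1) N2.N1=(suspect,v2) N2.N2=(alive,v1) N2.N3=(alive,v0)

Answer: N0=alive,1 N1=suspect,2 N2=alive,0 N3=alive,0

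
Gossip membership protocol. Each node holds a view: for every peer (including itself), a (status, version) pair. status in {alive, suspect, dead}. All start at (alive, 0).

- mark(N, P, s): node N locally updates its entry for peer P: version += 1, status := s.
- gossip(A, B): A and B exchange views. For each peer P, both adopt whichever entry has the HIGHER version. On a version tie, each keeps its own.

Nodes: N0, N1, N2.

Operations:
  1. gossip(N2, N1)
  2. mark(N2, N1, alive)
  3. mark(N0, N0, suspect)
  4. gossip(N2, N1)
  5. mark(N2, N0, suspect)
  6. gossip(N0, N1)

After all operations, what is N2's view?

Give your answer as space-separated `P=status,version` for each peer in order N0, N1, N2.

Op 1: gossip N2<->N1 -> N2.N0=(alive,v0) N2.N1=(alive,v0) N2.N2=(alive,v0) | N1.N0=(alive,v0) N1.N1=(alive,v0) N1.N2=(alive,v0)
Op 2: N2 marks N1=alive -> (alive,v1)
Op 3: N0 marks N0=suspect -> (suspect,v1)
Op 4: gossip N2<->N1 -> N2.N0=(alive,v0) N2.N1=(alive,v1) N2.N2=(alive,v0) | N1.N0=(alive,v0) N1.N1=(alive,v1) N1.N2=(alive,v0)
Op 5: N2 marks N0=suspect -> (suspect,v1)
Op 6: gossip N0<->N1 -> N0.N0=(suspect,v1) N0.N1=(alive,v1) N0.N2=(alive,v0) | N1.N0=(suspect,v1) N1.N1=(alive,v1) N1.N2=(alive,v0)

Answer: N0=suspect,1 N1=alive,1 N2=alive,0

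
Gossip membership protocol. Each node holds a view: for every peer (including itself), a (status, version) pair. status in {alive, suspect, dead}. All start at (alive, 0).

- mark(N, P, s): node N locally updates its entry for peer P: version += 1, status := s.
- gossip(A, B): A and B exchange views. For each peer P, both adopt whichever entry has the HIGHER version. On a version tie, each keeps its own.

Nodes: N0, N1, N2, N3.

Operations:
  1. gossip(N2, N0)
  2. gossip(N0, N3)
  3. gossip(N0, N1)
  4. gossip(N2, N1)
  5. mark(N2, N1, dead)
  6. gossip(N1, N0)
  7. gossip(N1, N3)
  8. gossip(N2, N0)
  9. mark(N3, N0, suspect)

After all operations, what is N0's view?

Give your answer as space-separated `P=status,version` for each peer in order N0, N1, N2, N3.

Answer: N0=alive,0 N1=dead,1 N2=alive,0 N3=alive,0

Derivation:
Op 1: gossip N2<->N0 -> N2.N0=(alive,v0) N2.N1=(alive,v0) N2.N2=(alive,v0) N2.N3=(alive,v0) | N0.N0=(alive,v0) N0.N1=(alive,v0) N0.N2=(alive,v0) N0.N3=(alive,v0)
Op 2: gossip N0<->N3 -> N0.N0=(alive,v0) N0.N1=(alive,v0) N0.N2=(alive,v0) N0.N3=(alive,v0) | N3.N0=(alive,v0) N3.N1=(alive,v0) N3.N2=(alive,v0) N3.N3=(alive,v0)
Op 3: gossip N0<->N1 -> N0.N0=(alive,v0) N0.N1=(alive,v0) N0.N2=(alive,v0) N0.N3=(alive,v0) | N1.N0=(alive,v0) N1.N1=(alive,v0) N1.N2=(alive,v0) N1.N3=(alive,v0)
Op 4: gossip N2<->N1 -> N2.N0=(alive,v0) N2.N1=(alive,v0) N2.N2=(alive,v0) N2.N3=(alive,v0) | N1.N0=(alive,v0) N1.N1=(alive,v0) N1.N2=(alive,v0) N1.N3=(alive,v0)
Op 5: N2 marks N1=dead -> (dead,v1)
Op 6: gossip N1<->N0 -> N1.N0=(alive,v0) N1.N1=(alive,v0) N1.N2=(alive,v0) N1.N3=(alive,v0) | N0.N0=(alive,v0) N0.N1=(alive,v0) N0.N2=(alive,v0) N0.N3=(alive,v0)
Op 7: gossip N1<->N3 -> N1.N0=(alive,v0) N1.N1=(alive,v0) N1.N2=(alive,v0) N1.N3=(alive,v0) | N3.N0=(alive,v0) N3.N1=(alive,v0) N3.N2=(alive,v0) N3.N3=(alive,v0)
Op 8: gossip N2<->N0 -> N2.N0=(alive,v0) N2.N1=(dead,v1) N2.N2=(alive,v0) N2.N3=(alive,v0) | N0.N0=(alive,v0) N0.N1=(dead,v1) N0.N2=(alive,v0) N0.N3=(alive,v0)
Op 9: N3 marks N0=suspect -> (suspect,v1)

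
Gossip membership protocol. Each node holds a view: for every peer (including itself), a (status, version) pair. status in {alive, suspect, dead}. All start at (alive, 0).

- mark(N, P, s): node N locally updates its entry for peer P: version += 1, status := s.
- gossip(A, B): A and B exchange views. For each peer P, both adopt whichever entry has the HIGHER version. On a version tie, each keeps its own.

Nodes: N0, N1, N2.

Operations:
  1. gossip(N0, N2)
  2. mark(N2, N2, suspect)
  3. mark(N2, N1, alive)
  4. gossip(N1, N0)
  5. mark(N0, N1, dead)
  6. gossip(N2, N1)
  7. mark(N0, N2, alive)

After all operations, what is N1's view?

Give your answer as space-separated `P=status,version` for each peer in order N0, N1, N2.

Answer: N0=alive,0 N1=alive,1 N2=suspect,1

Derivation:
Op 1: gossip N0<->N2 -> N0.N0=(alive,v0) N0.N1=(alive,v0) N0.N2=(alive,v0) | N2.N0=(alive,v0) N2.N1=(alive,v0) N2.N2=(alive,v0)
Op 2: N2 marks N2=suspect -> (suspect,v1)
Op 3: N2 marks N1=alive -> (alive,v1)
Op 4: gossip N1<->N0 -> N1.N0=(alive,v0) N1.N1=(alive,v0) N1.N2=(alive,v0) | N0.N0=(alive,v0) N0.N1=(alive,v0) N0.N2=(alive,v0)
Op 5: N0 marks N1=dead -> (dead,v1)
Op 6: gossip N2<->N1 -> N2.N0=(alive,v0) N2.N1=(alive,v1) N2.N2=(suspect,v1) | N1.N0=(alive,v0) N1.N1=(alive,v1) N1.N2=(suspect,v1)
Op 7: N0 marks N2=alive -> (alive,v1)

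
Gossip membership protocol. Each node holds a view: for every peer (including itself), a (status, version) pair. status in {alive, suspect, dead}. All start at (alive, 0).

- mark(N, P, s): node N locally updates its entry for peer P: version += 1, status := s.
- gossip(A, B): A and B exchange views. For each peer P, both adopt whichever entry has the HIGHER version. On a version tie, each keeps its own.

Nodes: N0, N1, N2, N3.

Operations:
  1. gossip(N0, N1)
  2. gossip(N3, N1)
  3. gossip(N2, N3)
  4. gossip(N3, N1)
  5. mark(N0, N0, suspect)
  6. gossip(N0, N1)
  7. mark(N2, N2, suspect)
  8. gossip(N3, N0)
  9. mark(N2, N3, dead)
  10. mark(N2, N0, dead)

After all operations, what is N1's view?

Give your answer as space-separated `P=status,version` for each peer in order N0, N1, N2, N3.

Op 1: gossip N0<->N1 -> N0.N0=(alive,v0) N0.N1=(alive,v0) N0.N2=(alive,v0) N0.N3=(alive,v0) | N1.N0=(alive,v0) N1.N1=(alive,v0) N1.N2=(alive,v0) N1.N3=(alive,v0)
Op 2: gossip N3<->N1 -> N3.N0=(alive,v0) N3.N1=(alive,v0) N3.N2=(alive,v0) N3.N3=(alive,v0) | N1.N0=(alive,v0) N1.N1=(alive,v0) N1.N2=(alive,v0) N1.N3=(alive,v0)
Op 3: gossip N2<->N3 -> N2.N0=(alive,v0) N2.N1=(alive,v0) N2.N2=(alive,v0) N2.N3=(alive,v0) | N3.N0=(alive,v0) N3.N1=(alive,v0) N3.N2=(alive,v0) N3.N3=(alive,v0)
Op 4: gossip N3<->N1 -> N3.N0=(alive,v0) N3.N1=(alive,v0) N3.N2=(alive,v0) N3.N3=(alive,v0) | N1.N0=(alive,v0) N1.N1=(alive,v0) N1.N2=(alive,v0) N1.N3=(alive,v0)
Op 5: N0 marks N0=suspect -> (suspect,v1)
Op 6: gossip N0<->N1 -> N0.N0=(suspect,v1) N0.N1=(alive,v0) N0.N2=(alive,v0) N0.N3=(alive,v0) | N1.N0=(suspect,v1) N1.N1=(alive,v0) N1.N2=(alive,v0) N1.N3=(alive,v0)
Op 7: N2 marks N2=suspect -> (suspect,v1)
Op 8: gossip N3<->N0 -> N3.N0=(suspect,v1) N3.N1=(alive,v0) N3.N2=(alive,v0) N3.N3=(alive,v0) | N0.N0=(suspect,v1) N0.N1=(alive,v0) N0.N2=(alive,v0) N0.N3=(alive,v0)
Op 9: N2 marks N3=dead -> (dead,v1)
Op 10: N2 marks N0=dead -> (dead,v1)

Answer: N0=suspect,1 N1=alive,0 N2=alive,0 N3=alive,0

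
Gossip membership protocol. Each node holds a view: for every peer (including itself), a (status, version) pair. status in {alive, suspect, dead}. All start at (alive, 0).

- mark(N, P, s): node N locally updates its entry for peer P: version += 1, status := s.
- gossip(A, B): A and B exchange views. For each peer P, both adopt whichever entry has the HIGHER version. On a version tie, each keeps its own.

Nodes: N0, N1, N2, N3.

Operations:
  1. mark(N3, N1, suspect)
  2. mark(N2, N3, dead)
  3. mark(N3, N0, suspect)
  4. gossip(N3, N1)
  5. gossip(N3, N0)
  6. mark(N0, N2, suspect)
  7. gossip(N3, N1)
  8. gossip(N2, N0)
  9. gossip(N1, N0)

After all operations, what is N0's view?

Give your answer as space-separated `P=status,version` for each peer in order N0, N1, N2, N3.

Answer: N0=suspect,1 N1=suspect,1 N2=suspect,1 N3=dead,1

Derivation:
Op 1: N3 marks N1=suspect -> (suspect,v1)
Op 2: N2 marks N3=dead -> (dead,v1)
Op 3: N3 marks N0=suspect -> (suspect,v1)
Op 4: gossip N3<->N1 -> N3.N0=(suspect,v1) N3.N1=(suspect,v1) N3.N2=(alive,v0) N3.N3=(alive,v0) | N1.N0=(suspect,v1) N1.N1=(suspect,v1) N1.N2=(alive,v0) N1.N3=(alive,v0)
Op 5: gossip N3<->N0 -> N3.N0=(suspect,v1) N3.N1=(suspect,v1) N3.N2=(alive,v0) N3.N3=(alive,v0) | N0.N0=(suspect,v1) N0.N1=(suspect,v1) N0.N2=(alive,v0) N0.N3=(alive,v0)
Op 6: N0 marks N2=suspect -> (suspect,v1)
Op 7: gossip N3<->N1 -> N3.N0=(suspect,v1) N3.N1=(suspect,v1) N3.N2=(alive,v0) N3.N3=(alive,v0) | N1.N0=(suspect,v1) N1.N1=(suspect,v1) N1.N2=(alive,v0) N1.N3=(alive,v0)
Op 8: gossip N2<->N0 -> N2.N0=(suspect,v1) N2.N1=(suspect,v1) N2.N2=(suspect,v1) N2.N3=(dead,v1) | N0.N0=(suspect,v1) N0.N1=(suspect,v1) N0.N2=(suspect,v1) N0.N3=(dead,v1)
Op 9: gossip N1<->N0 -> N1.N0=(suspect,v1) N1.N1=(suspect,v1) N1.N2=(suspect,v1) N1.N3=(dead,v1) | N0.N0=(suspect,v1) N0.N1=(suspect,v1) N0.N2=(suspect,v1) N0.N3=(dead,v1)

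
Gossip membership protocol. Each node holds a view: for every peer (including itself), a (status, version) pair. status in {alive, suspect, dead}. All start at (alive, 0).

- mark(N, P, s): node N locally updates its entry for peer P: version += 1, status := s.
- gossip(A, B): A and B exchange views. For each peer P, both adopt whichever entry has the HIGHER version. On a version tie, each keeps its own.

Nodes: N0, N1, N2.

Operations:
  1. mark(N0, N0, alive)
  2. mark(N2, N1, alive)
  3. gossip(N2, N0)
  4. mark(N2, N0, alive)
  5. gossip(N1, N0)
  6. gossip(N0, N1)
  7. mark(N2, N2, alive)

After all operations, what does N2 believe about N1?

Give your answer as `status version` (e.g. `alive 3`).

Op 1: N0 marks N0=alive -> (alive,v1)
Op 2: N2 marks N1=alive -> (alive,v1)
Op 3: gossip N2<->N0 -> N2.N0=(alive,v1) N2.N1=(alive,v1) N2.N2=(alive,v0) | N0.N0=(alive,v1) N0.N1=(alive,v1) N0.N2=(alive,v0)
Op 4: N2 marks N0=alive -> (alive,v2)
Op 5: gossip N1<->N0 -> N1.N0=(alive,v1) N1.N1=(alive,v1) N1.N2=(alive,v0) | N0.N0=(alive,v1) N0.N1=(alive,v1) N0.N2=(alive,v0)
Op 6: gossip N0<->N1 -> N0.N0=(alive,v1) N0.N1=(alive,v1) N0.N2=(alive,v0) | N1.N0=(alive,v1) N1.N1=(alive,v1) N1.N2=(alive,v0)
Op 7: N2 marks N2=alive -> (alive,v1)

Answer: alive 1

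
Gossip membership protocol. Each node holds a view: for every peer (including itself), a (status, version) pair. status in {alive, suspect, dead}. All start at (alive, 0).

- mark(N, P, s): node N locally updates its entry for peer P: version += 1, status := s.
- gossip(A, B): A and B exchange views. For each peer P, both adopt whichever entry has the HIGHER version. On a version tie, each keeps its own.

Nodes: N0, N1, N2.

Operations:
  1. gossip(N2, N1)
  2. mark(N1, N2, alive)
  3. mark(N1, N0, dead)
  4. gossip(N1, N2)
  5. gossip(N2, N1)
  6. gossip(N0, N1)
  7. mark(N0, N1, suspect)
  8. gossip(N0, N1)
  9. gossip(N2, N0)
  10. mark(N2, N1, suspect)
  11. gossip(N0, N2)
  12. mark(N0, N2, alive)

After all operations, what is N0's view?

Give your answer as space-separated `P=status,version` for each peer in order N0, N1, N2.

Answer: N0=dead,1 N1=suspect,2 N2=alive,2

Derivation:
Op 1: gossip N2<->N1 -> N2.N0=(alive,v0) N2.N1=(alive,v0) N2.N2=(alive,v0) | N1.N0=(alive,v0) N1.N1=(alive,v0) N1.N2=(alive,v0)
Op 2: N1 marks N2=alive -> (alive,v1)
Op 3: N1 marks N0=dead -> (dead,v1)
Op 4: gossip N1<->N2 -> N1.N0=(dead,v1) N1.N1=(alive,v0) N1.N2=(alive,v1) | N2.N0=(dead,v1) N2.N1=(alive,v0) N2.N2=(alive,v1)
Op 5: gossip N2<->N1 -> N2.N0=(dead,v1) N2.N1=(alive,v0) N2.N2=(alive,v1) | N1.N0=(dead,v1) N1.N1=(alive,v0) N1.N2=(alive,v1)
Op 6: gossip N0<->N1 -> N0.N0=(dead,v1) N0.N1=(alive,v0) N0.N2=(alive,v1) | N1.N0=(dead,v1) N1.N1=(alive,v0) N1.N2=(alive,v1)
Op 7: N0 marks N1=suspect -> (suspect,v1)
Op 8: gossip N0<->N1 -> N0.N0=(dead,v1) N0.N1=(suspect,v1) N0.N2=(alive,v1) | N1.N0=(dead,v1) N1.N1=(suspect,v1) N1.N2=(alive,v1)
Op 9: gossip N2<->N0 -> N2.N0=(dead,v1) N2.N1=(suspect,v1) N2.N2=(alive,v1) | N0.N0=(dead,v1) N0.N1=(suspect,v1) N0.N2=(alive,v1)
Op 10: N2 marks N1=suspect -> (suspect,v2)
Op 11: gossip N0<->N2 -> N0.N0=(dead,v1) N0.N1=(suspect,v2) N0.N2=(alive,v1) | N2.N0=(dead,v1) N2.N1=(suspect,v2) N2.N2=(alive,v1)
Op 12: N0 marks N2=alive -> (alive,v2)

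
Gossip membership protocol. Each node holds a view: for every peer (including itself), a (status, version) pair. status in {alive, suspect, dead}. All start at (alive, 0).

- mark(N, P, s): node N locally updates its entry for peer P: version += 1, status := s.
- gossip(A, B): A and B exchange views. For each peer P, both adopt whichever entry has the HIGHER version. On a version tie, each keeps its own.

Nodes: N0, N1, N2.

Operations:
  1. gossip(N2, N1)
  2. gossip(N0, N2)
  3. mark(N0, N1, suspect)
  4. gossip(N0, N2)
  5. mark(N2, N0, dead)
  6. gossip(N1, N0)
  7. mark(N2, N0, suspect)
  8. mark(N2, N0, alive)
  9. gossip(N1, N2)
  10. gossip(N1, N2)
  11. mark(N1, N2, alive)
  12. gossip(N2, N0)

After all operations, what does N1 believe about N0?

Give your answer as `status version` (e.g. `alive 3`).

Op 1: gossip N2<->N1 -> N2.N0=(alive,v0) N2.N1=(alive,v0) N2.N2=(alive,v0) | N1.N0=(alive,v0) N1.N1=(alive,v0) N1.N2=(alive,v0)
Op 2: gossip N0<->N2 -> N0.N0=(alive,v0) N0.N1=(alive,v0) N0.N2=(alive,v0) | N2.N0=(alive,v0) N2.N1=(alive,v0) N2.N2=(alive,v0)
Op 3: N0 marks N1=suspect -> (suspect,v1)
Op 4: gossip N0<->N2 -> N0.N0=(alive,v0) N0.N1=(suspect,v1) N0.N2=(alive,v0) | N2.N0=(alive,v0) N2.N1=(suspect,v1) N2.N2=(alive,v0)
Op 5: N2 marks N0=dead -> (dead,v1)
Op 6: gossip N1<->N0 -> N1.N0=(alive,v0) N1.N1=(suspect,v1) N1.N2=(alive,v0) | N0.N0=(alive,v0) N0.N1=(suspect,v1) N0.N2=(alive,v0)
Op 7: N2 marks N0=suspect -> (suspect,v2)
Op 8: N2 marks N0=alive -> (alive,v3)
Op 9: gossip N1<->N2 -> N1.N0=(alive,v3) N1.N1=(suspect,v1) N1.N2=(alive,v0) | N2.N0=(alive,v3) N2.N1=(suspect,v1) N2.N2=(alive,v0)
Op 10: gossip N1<->N2 -> N1.N0=(alive,v3) N1.N1=(suspect,v1) N1.N2=(alive,v0) | N2.N0=(alive,v3) N2.N1=(suspect,v1) N2.N2=(alive,v0)
Op 11: N1 marks N2=alive -> (alive,v1)
Op 12: gossip N2<->N0 -> N2.N0=(alive,v3) N2.N1=(suspect,v1) N2.N2=(alive,v0) | N0.N0=(alive,v3) N0.N1=(suspect,v1) N0.N2=(alive,v0)

Answer: alive 3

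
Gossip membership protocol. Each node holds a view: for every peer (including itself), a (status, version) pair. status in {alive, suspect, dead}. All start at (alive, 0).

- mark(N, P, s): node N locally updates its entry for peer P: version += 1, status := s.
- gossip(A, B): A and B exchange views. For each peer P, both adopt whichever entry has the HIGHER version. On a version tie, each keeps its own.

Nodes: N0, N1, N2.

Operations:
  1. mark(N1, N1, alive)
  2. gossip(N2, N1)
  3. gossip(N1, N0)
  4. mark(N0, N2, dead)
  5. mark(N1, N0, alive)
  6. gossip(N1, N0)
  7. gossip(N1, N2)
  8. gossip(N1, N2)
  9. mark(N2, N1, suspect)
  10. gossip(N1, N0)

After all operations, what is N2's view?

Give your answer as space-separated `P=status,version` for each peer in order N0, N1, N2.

Answer: N0=alive,1 N1=suspect,2 N2=dead,1

Derivation:
Op 1: N1 marks N1=alive -> (alive,v1)
Op 2: gossip N2<->N1 -> N2.N0=(alive,v0) N2.N1=(alive,v1) N2.N2=(alive,v0) | N1.N0=(alive,v0) N1.N1=(alive,v1) N1.N2=(alive,v0)
Op 3: gossip N1<->N0 -> N1.N0=(alive,v0) N1.N1=(alive,v1) N1.N2=(alive,v0) | N0.N0=(alive,v0) N0.N1=(alive,v1) N0.N2=(alive,v0)
Op 4: N0 marks N2=dead -> (dead,v1)
Op 5: N1 marks N0=alive -> (alive,v1)
Op 6: gossip N1<->N0 -> N1.N0=(alive,v1) N1.N1=(alive,v1) N1.N2=(dead,v1) | N0.N0=(alive,v1) N0.N1=(alive,v1) N0.N2=(dead,v1)
Op 7: gossip N1<->N2 -> N1.N0=(alive,v1) N1.N1=(alive,v1) N1.N2=(dead,v1) | N2.N0=(alive,v1) N2.N1=(alive,v1) N2.N2=(dead,v1)
Op 8: gossip N1<->N2 -> N1.N0=(alive,v1) N1.N1=(alive,v1) N1.N2=(dead,v1) | N2.N0=(alive,v1) N2.N1=(alive,v1) N2.N2=(dead,v1)
Op 9: N2 marks N1=suspect -> (suspect,v2)
Op 10: gossip N1<->N0 -> N1.N0=(alive,v1) N1.N1=(alive,v1) N1.N2=(dead,v1) | N0.N0=(alive,v1) N0.N1=(alive,v1) N0.N2=(dead,v1)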